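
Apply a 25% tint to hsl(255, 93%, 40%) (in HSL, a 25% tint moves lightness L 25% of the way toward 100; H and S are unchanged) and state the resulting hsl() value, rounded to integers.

hsl(255, 93%, 55%)

L moves 25% from 40 toward 100: 40 + 15 = 55 → 55.
H and S are unchanged.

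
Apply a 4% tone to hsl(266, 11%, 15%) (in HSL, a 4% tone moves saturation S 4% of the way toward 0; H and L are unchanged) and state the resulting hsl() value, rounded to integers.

S moves 4% from 11 toward 0: 11 − 0.44 = 10.56 → 11.
H and L are unchanged.

hsl(266, 11%, 15%)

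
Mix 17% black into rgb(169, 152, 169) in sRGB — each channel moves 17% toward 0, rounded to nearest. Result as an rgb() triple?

rgb(140, 126, 140)

A 17% shade moves each channel 17% toward 0:
  R: 169 − 28.73 = 140.27 → 140
  G: 152 + 0.17×(0−152) = 152 − 25.84 = 126.16 → 126
  B: 169 − 28.73 = 140.27 → 140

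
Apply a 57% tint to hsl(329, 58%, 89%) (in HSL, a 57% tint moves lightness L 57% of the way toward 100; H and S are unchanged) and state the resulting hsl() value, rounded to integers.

hsl(329, 58%, 95%)

L moves 57% from 89 toward 100: 89 + 6.27 = 95.27 → 95.
H and S are unchanged.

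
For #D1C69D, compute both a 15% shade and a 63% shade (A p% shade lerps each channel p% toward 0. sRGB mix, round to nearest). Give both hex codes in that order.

#D1C69D is rgb(209, 198, 157).
15% shade:
  R: 209 + 0.15×(0−209) = 209 − 31.35 = 177.65 → 178
  G: 198 + 0.15×(0−198) = 198 − 29.7 = 168.3 → 168
  B: 157 + 0.15×(0−157) = 157 − 23.55 = 133.45 → 133
  → #B2A885
63% shade:
  R: 209 + 0.63×(0−209) = 209 − 131.67 = 77.33 → 77
  G: 198 + 0.63×(0−198) = 198 − 124.74 = 73.26 → 73
  B: 157 + 0.63×(0−157) = 157 − 98.91 = 58.09 → 58
  → #4D493A

#B2A885, #4D493A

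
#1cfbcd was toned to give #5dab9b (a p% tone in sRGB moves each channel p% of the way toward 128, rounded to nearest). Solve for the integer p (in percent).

65%

#1cfbcd is rgb(28, 251, 205); #5dab9b is rgb(93, 171, 155).
On the G channel (widest range): 171 ≈ 251 + (p/100)(128 − 251), so p ≈ 100×(171 − 251)/(128 − 251) = -8000/-123 = 65.04.
p = 65 reproduces all three channels after rounding.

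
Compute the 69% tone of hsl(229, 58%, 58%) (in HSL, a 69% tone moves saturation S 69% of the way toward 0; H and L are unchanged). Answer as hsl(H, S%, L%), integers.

S moves 69% from 58 toward 0: 58 − 40.02 = 17.98 → 18.
H and L are unchanged.

hsl(229, 18%, 58%)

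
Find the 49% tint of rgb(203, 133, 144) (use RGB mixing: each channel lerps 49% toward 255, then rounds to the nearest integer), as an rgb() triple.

A 49% tint moves each channel 49% toward 255:
  R: 203 + 0.49×(255−203) = 203 + 25.48 = 228.48 → 228
  G: 133 + 0.49×(255−133) = 133 + 59.78 = 192.78 → 193
  B: 144 + 54.39 = 198.39 → 198

rgb(228, 193, 198)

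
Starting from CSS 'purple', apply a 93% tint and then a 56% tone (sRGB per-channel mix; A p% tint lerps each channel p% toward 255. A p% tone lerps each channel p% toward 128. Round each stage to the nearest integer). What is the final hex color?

#b4b0b4

CSS purple is rgb(128, 0, 128).
Per channel, c → c + 0.93(255 − c):
  R: 128 + 0.93×(255−128) = 128 + 118.11 = 246.11 → 246
  G: 0 + 0.93×(255−0) = 0 + 237.15 = 237.15 → 237
  B: 128 + 118.11 = 246.11 → 246
After the tint: rgb(246, 237, 246) = #f6edf6.
Per channel, c → c + 0.56(128 − c):
  R: 246 + 0.56×(128−246) = 246 − 66.08 = 179.92 → 180
  G: 237 + 0.56×(128−237) = 237 − 61.04 = 175.96 → 176
  B: 246 − 66.08 = 179.92 → 180
rgb(180, 176, 180) = #b4b0b4.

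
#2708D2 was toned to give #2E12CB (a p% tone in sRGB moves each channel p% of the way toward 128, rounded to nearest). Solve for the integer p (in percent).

8%

#2708D2 is rgb(39, 8, 210); #2E12CB is rgb(46, 18, 203).
On the G channel (widest range): 18 ≈ 8 + (p/100)(128 − 8), so p ≈ 100×(18 − 8)/(128 − 8) = 1000/120 = 8.33.
p = 8 reproduces all three channels after rounding.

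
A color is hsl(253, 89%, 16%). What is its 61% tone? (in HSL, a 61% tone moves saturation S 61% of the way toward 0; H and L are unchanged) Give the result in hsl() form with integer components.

S moves 61% from 89 toward 0: 89 − 54.29 = 34.71 → 35.
H and L are unchanged.

hsl(253, 35%, 16%)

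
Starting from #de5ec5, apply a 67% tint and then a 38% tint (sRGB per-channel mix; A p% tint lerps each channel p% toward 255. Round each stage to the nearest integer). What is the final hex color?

#de5ec5 is rgb(222, 94, 197).
Per channel, c → c + 0.67(255 − c):
  R: 222 + 0.67×(255−222) = 222 + 22.11 = 244.11 → 244
  G: 94 + 107.87 = 201.87 → 202
  B: 197 + 38.86 = 235.86 → 236
After the tint: rgb(244, 202, 236) = #f4caec.
Per channel, c → c + 0.38(255 − c):
  R: 244 + 4.18 = 248.18 → 248
  G: 202 + 20.14 = 222.14 → 222
  B: 236 + 7.22 = 243.22 → 243
rgb(248, 222, 243) = #f8def3.

#f8def3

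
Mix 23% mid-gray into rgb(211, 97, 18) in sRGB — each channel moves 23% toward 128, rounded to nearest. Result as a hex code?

A 23% tone moves each channel 23% toward 128:
  R: 211 + 0.23×(128−211) = 211 − 19.09 = 191.91 → 192
  G: 97 + 0.23×(128−97) = 97 + 7.13 = 104.13 → 104
  B: 18 + 0.23×(128−18) = 18 + 25.3 = 43.3 → 43
rgb(192, 104, 43) = #C0682B.

#C0682B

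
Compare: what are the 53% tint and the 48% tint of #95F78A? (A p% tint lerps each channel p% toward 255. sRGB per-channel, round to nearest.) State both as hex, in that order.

#CDFBC8, #C8FBC2

#95F78A is rgb(149, 247, 138).
53% tint:
  R: 149 + 0.53×(255−149) = 149 + 56.18 = 205.18 → 205
  G: 247 + 4.24 = 251.24 → 251
  B: 138 + 0.53×(255−138) = 138 + 62.01 = 200.01 → 200
  → #CDFBC8
48% tint:
  R: 149 + 0.48×(255−149) = 149 + 50.88 = 199.88 → 200
  G: 247 + 3.84 = 250.84 → 251
  B: 138 + 0.48×(255−138) = 138 + 56.16 = 194.16 → 194
  → #C8FBC2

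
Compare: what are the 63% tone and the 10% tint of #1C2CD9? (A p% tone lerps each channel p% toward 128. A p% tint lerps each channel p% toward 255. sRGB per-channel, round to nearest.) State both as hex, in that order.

#1C2CD9 is rgb(28, 44, 217).
63% tone:
  R: 28 + 63 = 91 → 91
  G: 44 + 0.63×(128−44) = 44 + 52.92 = 96.92 → 97
  B: 217 − 56.07 = 160.93 → 161
  → #5B61A1
10% tint:
  R: 28 + 0.1×(255−28) = 28 + 22.7 = 50.7 → 51
  G: 44 + 21.1 = 65.1 → 65
  B: 217 + 0.1×(255−217) = 217 + 3.8 = 220.8 → 221
  → #3341DD

#5B61A1, #3341DD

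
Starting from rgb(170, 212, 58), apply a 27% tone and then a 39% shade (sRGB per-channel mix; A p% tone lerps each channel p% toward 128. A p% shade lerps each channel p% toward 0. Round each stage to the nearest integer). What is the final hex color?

#61732F

A 27% tone moves each channel 27% toward 128:
  R: 170 − 11.34 = 158.66 → 159
  G: 212 + 0.27×(128−212) = 212 − 22.68 = 189.32 → 189
  B: 58 + 0.27×(128−58) = 58 + 18.9 = 76.9 → 77
After the tone: rgb(159, 189, 77) = #9FBD4D.
A 39% shade moves each channel 39% toward 0:
  R: 159 + 0.39×(0−159) = 159 − 62.01 = 96.99 → 97
  G: 189 + 0.39×(0−189) = 189 − 73.71 = 115.29 → 115
  B: 77 + 0.39×(0−77) = 77 − 30.03 = 46.97 → 47
rgb(97, 115, 47) = #61732F.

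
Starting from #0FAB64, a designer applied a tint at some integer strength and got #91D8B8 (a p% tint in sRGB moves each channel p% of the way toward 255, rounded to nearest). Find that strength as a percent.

54%

#0FAB64 is rgb(15, 171, 100); #91D8B8 is rgb(145, 216, 184).
On the R channel (widest range): 145 ≈ 15 + (p/100)(255 − 15), so p ≈ 100×(145 − 15)/(255 − 15) = 13000/240 = 54.17.
p = 54 reproduces all three channels after rounding.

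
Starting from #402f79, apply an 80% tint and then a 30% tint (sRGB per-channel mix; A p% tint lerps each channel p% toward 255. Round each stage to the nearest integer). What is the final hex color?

#402f79 is rgb(64, 47, 121).
An 80% tint moves each channel 80% toward 255:
  R: 64 + 0.8×(255−64) = 64 + 152.8 = 216.8 → 217
  G: 47 + 166.4 = 213.4 → 213
  B: 121 + 0.8×(255−121) = 121 + 107.2 = 228.2 → 228
After the tint: rgb(217, 213, 228) = #d9d5e4.
Lerp each channel 30% toward 255:
  R: 217 + 0.3×(255−217) = 217 + 11.4 = 228.4 → 228
  G: 213 + 0.3×(255−213) = 213 + 12.6 = 225.6 → 226
  B: 228 + 8.1 = 236.1 → 236
rgb(228, 226, 236) = #e4e2ec.

#e4e2ec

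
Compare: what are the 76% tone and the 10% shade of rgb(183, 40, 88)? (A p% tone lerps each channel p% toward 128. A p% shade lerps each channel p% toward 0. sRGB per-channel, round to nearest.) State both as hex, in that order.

76% tone:
  R: 183 + 0.76×(128−183) = 183 − 41.8 = 141.2 → 141
  G: 40 + 66.88 = 106.88 → 107
  B: 88 + 30.4 = 118.4 → 118
  → #8D6B76
10% shade:
  R: 183 + 0.1×(0−183) = 183 − 18.3 = 164.7 → 165
  G: 40 + 0.1×(0−40) = 40 − 4 = 36 → 36
  B: 88 + 0.1×(0−88) = 88 − 8.8 = 79.2 → 79
  → #A5244F

#8D6B76, #A5244F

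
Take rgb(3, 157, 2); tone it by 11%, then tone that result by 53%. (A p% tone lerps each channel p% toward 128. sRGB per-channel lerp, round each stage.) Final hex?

#4c8c4b

Per channel, c → c + 0.11(128 − c):
  R: 3 + 0.11×(128−3) = 3 + 13.75 = 16.75 → 17
  G: 157 − 3.19 = 153.81 → 154
  B: 2 + 13.86 = 15.86 → 16
After the tone: rgb(17, 154, 16) = #119a10.
Per channel, c → c + 0.53(128 − c):
  R: 17 + 58.83 = 75.83 → 76
  G: 154 + 0.53×(128−154) = 154 − 13.78 = 140.22 → 140
  B: 16 + 0.53×(128−16) = 16 + 59.36 = 75.36 → 75
rgb(76, 140, 75) = #4c8c4b.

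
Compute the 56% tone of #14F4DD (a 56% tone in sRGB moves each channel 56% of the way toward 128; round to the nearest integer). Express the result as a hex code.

#14F4DD is rgb(20, 244, 221).
Per channel, c → c + 0.56(128 − c):
  R: 20 + 0.56×(128−20) = 20 + 60.48 = 80.48 → 80
  G: 244 + 0.56×(128−244) = 244 − 64.96 = 179.04 → 179
  B: 221 − 52.08 = 168.92 → 169
rgb(80, 179, 169) = #50B3A9.

#50B3A9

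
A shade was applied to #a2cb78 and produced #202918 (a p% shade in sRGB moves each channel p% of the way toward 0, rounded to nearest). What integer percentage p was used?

80%

#a2cb78 is rgb(162, 203, 120); #202918 is rgb(32, 41, 24).
On the G channel (widest range): 41 ≈ 203 + (p/100)(0 − 203), so p ≈ 100×(41 − 203)/(0 − 203) = -16200/-203 = 79.80.
p = 80 reproduces all three channels after rounding.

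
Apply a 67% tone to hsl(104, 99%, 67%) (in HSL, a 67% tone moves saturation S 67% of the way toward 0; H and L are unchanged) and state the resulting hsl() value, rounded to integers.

S moves 67% from 99 toward 0: 99 − 66.33 = 32.67 → 33.
H and L are unchanged.

hsl(104, 33%, 67%)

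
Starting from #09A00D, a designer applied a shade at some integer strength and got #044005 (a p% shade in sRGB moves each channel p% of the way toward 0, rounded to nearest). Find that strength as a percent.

60%

#09A00D is rgb(9, 160, 13); #044005 is rgb(4, 64, 5).
On the G channel (widest range): 64 ≈ 160 + (p/100)(0 − 160), so p ≈ 100×(64 − 160)/(0 − 160) = -9600/-160 = 60.00.
p = 60 reproduces all three channels after rounding.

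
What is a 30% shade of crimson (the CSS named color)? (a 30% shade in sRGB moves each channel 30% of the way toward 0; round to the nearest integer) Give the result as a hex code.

CSS crimson is rgb(220, 20, 60).
Lerp each channel 30% toward 0:
  R: 220 + 0.3×(0−220) = 220 − 66 = 154 → 154
  G: 20 − 6 = 14 → 14
  B: 60 − 18 = 42 → 42
rgb(154, 14, 42) = #9A0E2A.

#9A0E2A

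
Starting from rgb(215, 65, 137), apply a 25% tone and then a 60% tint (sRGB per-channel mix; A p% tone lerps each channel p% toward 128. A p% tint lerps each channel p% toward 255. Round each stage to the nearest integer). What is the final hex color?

A 25% tone moves each channel 25% toward 128:
  R: 215 + 0.25×(128−215) = 215 − 21.75 = 193.25 → 193
  G: 65 + 0.25×(128−65) = 65 + 15.75 = 80.75 → 81
  B: 137 + 0.25×(128−137) = 137 − 2.25 = 134.75 → 135
After the tone: rgb(193, 81, 135) = #c15187.
A 60% tint moves each channel 60% toward 255:
  R: 193 + 37.2 = 230.2 → 230
  G: 81 + 0.6×(255−81) = 81 + 104.4 = 185.4 → 185
  B: 135 + 72 = 207 → 207
rgb(230, 185, 207) = #e6b9cf.

#e6b9cf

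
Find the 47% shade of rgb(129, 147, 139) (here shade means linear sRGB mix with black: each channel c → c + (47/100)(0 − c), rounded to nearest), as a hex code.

Lerp each channel 47% toward 0:
  R: 129 + 0.47×(0−129) = 129 − 60.63 = 68.37 → 68
  G: 147 + 0.47×(0−147) = 147 − 69.09 = 77.91 → 78
  B: 139 − 65.33 = 73.67 → 74
rgb(68, 78, 74) = #444e4a.

#444e4a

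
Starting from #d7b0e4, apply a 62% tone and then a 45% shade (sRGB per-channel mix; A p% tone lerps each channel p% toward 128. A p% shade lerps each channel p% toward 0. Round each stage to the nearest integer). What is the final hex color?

#59505b

#d7b0e4 is rgb(215, 176, 228).
Lerp each channel 62% toward 128:
  R: 215 + 0.62×(128−215) = 215 − 53.94 = 161.06 → 161
  G: 176 + 0.62×(128−176) = 176 − 29.76 = 146.24 → 146
  B: 228 + 0.62×(128−228) = 228 − 62 = 166 → 166
After the tone: rgb(161, 146, 166) = #a192a6.
A 45% shade moves each channel 45% toward 0:
  R: 161 + 0.45×(0−161) = 161 − 72.45 = 88.55 → 89
  G: 146 − 65.7 = 80.3 → 80
  B: 166 + 0.45×(0−166) = 166 − 74.7 = 91.3 → 91
rgb(89, 80, 91) = #59505b.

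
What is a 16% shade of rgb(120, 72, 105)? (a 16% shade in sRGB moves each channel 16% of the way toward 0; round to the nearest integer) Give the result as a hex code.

#653c58

A 16% shade moves each channel 16% toward 0:
  R: 120 + 0.16×(0−120) = 120 − 19.2 = 100.8 → 101
  G: 72 − 11.52 = 60.48 → 60
  B: 105 + 0.16×(0−105) = 105 − 16.8 = 88.2 → 88
rgb(101, 60, 88) = #653c58.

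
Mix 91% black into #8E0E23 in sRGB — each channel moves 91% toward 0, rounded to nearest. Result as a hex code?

#8E0E23 is rgb(142, 14, 35).
Lerp each channel 91% toward 0:
  R: 142 − 129.22 = 12.78 → 13
  G: 14 − 12.74 = 1.26 → 1
  B: 35 + 0.91×(0−35) = 35 − 31.85 = 3.15 → 3
rgb(13, 1, 3) = #0D0103.

#0D0103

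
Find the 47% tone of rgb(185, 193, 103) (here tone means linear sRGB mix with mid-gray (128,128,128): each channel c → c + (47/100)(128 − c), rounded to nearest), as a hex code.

Per channel, c → c + 0.47(128 − c):
  R: 185 + 0.47×(128−185) = 185 − 26.79 = 158.21 → 158
  G: 193 + 0.47×(128−193) = 193 − 30.55 = 162.45 → 162
  B: 103 + 0.47×(128−103) = 103 + 11.75 = 114.75 → 115
rgb(158, 162, 115) = #9EA273.

#9EA273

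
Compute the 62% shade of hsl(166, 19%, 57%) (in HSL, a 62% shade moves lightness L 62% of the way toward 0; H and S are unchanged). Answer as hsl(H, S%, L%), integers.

hsl(166, 19%, 22%)

L moves 62% from 57 toward 0: 57 − 35.34 = 21.66 → 22.
H and S are unchanged.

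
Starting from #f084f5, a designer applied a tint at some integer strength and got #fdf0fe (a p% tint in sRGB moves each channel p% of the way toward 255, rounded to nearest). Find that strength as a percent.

88%

#f084f5 is rgb(240, 132, 245); #fdf0fe is rgb(253, 240, 254).
On the G channel (widest range): 240 ≈ 132 + (p/100)(255 − 132), so p ≈ 100×(240 − 132)/(255 − 132) = 10800/123 = 87.80.
p = 88 reproduces all three channels after rounding.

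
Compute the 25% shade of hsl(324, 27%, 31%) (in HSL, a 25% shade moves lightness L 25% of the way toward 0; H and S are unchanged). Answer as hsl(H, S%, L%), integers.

hsl(324, 27%, 23%)

L moves 25% from 31 toward 0: 31 − 7.75 = 23.25 → 23.
H and S are unchanged.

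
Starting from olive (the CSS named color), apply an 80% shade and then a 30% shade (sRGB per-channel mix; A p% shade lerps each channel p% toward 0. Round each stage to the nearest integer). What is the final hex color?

CSS olive is rgb(128, 128, 0).
Per channel, c → c + 0.8(0 − c):
  R: 128 + 0.8×(0−128) = 128 − 102.4 = 25.6 → 26
  G: 128 − 102.4 = 25.6 → 26
  B: 0 + 0.8×(0−0) = 0 + 0 = 0 → 0
After the shade: rgb(26, 26, 0) = #1a1a00.
A 30% shade moves each channel 30% toward 0:
  R: 26 + 0.3×(0−26) = 26 − 7.8 = 18.2 → 18
  G: 26 + 0.3×(0−26) = 26 − 7.8 = 18.2 → 18
  B: 0 + 0.3×(0−0) = 0 + 0 = 0 → 0
rgb(18, 18, 0) = #121200.

#121200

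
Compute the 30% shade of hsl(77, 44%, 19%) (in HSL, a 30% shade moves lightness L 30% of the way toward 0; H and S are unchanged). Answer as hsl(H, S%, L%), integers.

hsl(77, 44%, 13%)

L moves 30% from 19 toward 0: 19 − 5.7 = 13.3 → 13.
H and S are unchanged.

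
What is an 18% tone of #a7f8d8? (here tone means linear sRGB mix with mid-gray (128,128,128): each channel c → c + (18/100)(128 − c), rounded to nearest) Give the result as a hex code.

#a0e2c8

#a7f8d8 is rgb(167, 248, 216).
An 18% tone moves each channel 18% toward 128:
  R: 167 + 0.18×(128−167) = 167 − 7.02 = 159.98 → 160
  G: 248 − 21.6 = 226.4 → 226
  B: 216 + 0.18×(128−216) = 216 − 15.84 = 200.16 → 200
rgb(160, 226, 200) = #a0e2c8.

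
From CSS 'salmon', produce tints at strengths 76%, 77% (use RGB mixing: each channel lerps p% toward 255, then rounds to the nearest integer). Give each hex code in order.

CSS salmon is rgb(250, 128, 114).
76%: (250 + 3.8 = 253.8→254, 128 + 96.52 = 224.52→225, 114 + 107.16 = 221.16→221) → #FEE1DD
77%: (250 + 3.85 = 253.85→254, 128 + 97.79 = 225.79→226, 114 + 108.57 = 222.57→223) → #FEE2DF

#FEE1DD, #FEE2DF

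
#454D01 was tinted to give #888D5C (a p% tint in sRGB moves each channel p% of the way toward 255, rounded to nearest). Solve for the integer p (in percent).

#454D01 is rgb(69, 77, 1); #888D5C is rgb(136, 141, 92).
On the B channel (widest range): 92 ≈ 1 + (p/100)(255 − 1), so p ≈ 100×(92 − 1)/(255 − 1) = 9100/254 = 35.83.
p = 36 reproduces all three channels after rounding.

36%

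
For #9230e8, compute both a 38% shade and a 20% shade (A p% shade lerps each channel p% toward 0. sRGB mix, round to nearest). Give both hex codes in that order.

#9230e8 is rgb(146, 48, 232).
38% shade:
  R: 146 + 0.38×(0−146) = 146 − 55.48 = 90.52 → 91
  G: 48 − 18.24 = 29.76 → 30
  B: 232 − 88.16 = 143.84 → 144
  → #5b1e90
20% shade:
  R: 146 + 0.2×(0−146) = 146 − 29.2 = 116.8 → 117
  G: 48 − 9.6 = 38.4 → 38
  B: 232 − 46.4 = 185.6 → 186
  → #7526ba

#5b1e90, #7526ba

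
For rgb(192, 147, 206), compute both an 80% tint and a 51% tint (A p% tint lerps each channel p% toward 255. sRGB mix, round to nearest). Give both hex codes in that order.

80% tint:
  R: 192 + 0.8×(255−192) = 192 + 50.4 = 242.4 → 242
  G: 147 + 86.4 = 233.4 → 233
  B: 206 + 39.2 = 245.2 → 245
  → #f2e9f5
51% tint:
  R: 192 + 32.13 = 224.13 → 224
  G: 147 + 0.51×(255−147) = 147 + 55.08 = 202.08 → 202
  B: 206 + 0.51×(255−206) = 206 + 24.99 = 230.99 → 231
  → #e0cae7

#f2e9f5, #e0cae7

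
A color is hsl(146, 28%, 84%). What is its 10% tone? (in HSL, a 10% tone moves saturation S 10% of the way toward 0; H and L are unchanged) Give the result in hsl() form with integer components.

S moves 10% from 28 toward 0: 28 − 2.8 = 25.2 → 25.
H and L are unchanged.

hsl(146, 25%, 84%)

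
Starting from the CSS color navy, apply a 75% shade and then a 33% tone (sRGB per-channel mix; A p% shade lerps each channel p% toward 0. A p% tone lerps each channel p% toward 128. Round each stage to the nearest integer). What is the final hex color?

#2A2A40

CSS navy is rgb(0, 0, 128).
A 75% shade moves each channel 75% toward 0:
  R: 0 + 0 = 0 → 0
  G: 0 + 0.75×(0−0) = 0 + 0 = 0 → 0
  B: 128 + 0.75×(0−128) = 128 − 96 = 32 → 32
After the shade: rgb(0, 0, 32) = #000020.
Per channel, c → c + 0.33(128 − c):
  R: 0 + 42.24 = 42.24 → 42
  G: 0 + 0.33×(128−0) = 0 + 42.24 = 42.24 → 42
  B: 32 + 0.33×(128−32) = 32 + 31.68 = 63.68 → 64
rgb(42, 42, 64) = #2A2A40.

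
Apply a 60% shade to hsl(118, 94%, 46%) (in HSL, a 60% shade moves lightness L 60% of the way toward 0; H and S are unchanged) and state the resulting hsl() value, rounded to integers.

L moves 60% from 46 toward 0: 46 − 27.6 = 18.4 → 18.
H and S are unchanged.

hsl(118, 94%, 18%)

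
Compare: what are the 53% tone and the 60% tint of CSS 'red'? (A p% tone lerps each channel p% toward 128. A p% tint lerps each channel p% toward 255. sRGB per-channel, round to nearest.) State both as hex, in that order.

CSS red is rgb(255, 0, 0).
53% tone:
  R: 255 − 67.31 = 187.69 → 188
  G: 0 + 0.53×(128−0) = 0 + 67.84 = 67.84 → 68
  B: 0 + 0.53×(128−0) = 0 + 67.84 = 67.84 → 68
  → #bc4444
60% tint:
  R: 255 + 0.6×(255−255) = 255 + 0 = 255 → 255
  G: 0 + 0.6×(255−0) = 0 + 153 = 153 → 153
  B: 0 + 0.6×(255−0) = 0 + 153 = 153 → 153
  → #ff9999

#bc4444, #ff9999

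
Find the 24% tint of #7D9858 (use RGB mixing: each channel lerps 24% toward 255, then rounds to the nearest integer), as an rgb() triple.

#7D9858 is rgb(125, 152, 88).
Per channel, c → c + 0.24(255 − c):
  R: 125 + 0.24×(255−125) = 125 + 31.2 = 156.2 → 156
  G: 152 + 0.24×(255−152) = 152 + 24.72 = 176.72 → 177
  B: 88 + 0.24×(255−88) = 88 + 40.08 = 128.08 → 128

rgb(156, 177, 128)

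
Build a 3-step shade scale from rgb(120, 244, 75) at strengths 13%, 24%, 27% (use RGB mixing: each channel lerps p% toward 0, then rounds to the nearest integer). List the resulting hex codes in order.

#68D441, #5BB939, #58B237

13%: (120 − 15.6 = 104.4→104, 244 − 31.72 = 212.28→212, 75 − 9.75 = 65.25→65) → #68D441
24%: (120 − 28.8 = 91.2→91, 244 − 58.56 = 185.44→185, 75 − 18 = 57→57) → #5BB939
27%: (120 − 32.4 = 87.6→88, 244 − 65.88 = 178.12→178, 75 − 20.25 = 54.75→55) → #58B237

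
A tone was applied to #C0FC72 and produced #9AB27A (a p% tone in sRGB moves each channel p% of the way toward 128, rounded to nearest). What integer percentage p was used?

#C0FC72 is rgb(192, 252, 114); #9AB27A is rgb(154, 178, 122).
On the G channel (widest range): 178 ≈ 252 + (p/100)(128 − 252), so p ≈ 100×(178 − 252)/(128 − 252) = -7400/-124 = 59.68.
p = 60 reproduces all three channels after rounding.

60%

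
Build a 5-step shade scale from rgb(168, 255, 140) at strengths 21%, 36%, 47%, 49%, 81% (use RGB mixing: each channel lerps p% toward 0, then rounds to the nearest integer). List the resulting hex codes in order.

21%: (168 − 35.28 = 132.72→133, 255 − 53.55 = 201.45→201, 140 − 29.4 = 110.6→111) → #85C96F
36%: (168 − 60.48 = 107.52→108, 255 − 91.8 = 163.2→163, 140 − 50.4 = 89.6→90) → #6CA35A
47%: (168 − 78.96 = 89.04→89, 255 − 119.85 = 135.15→135, 140 − 65.8 = 74.2→74) → #59874A
49%: (168 − 82.32 = 85.68→86, 255 − 124.95 = 130.05→130, 140 − 68.6 = 71.4→71) → #568247
81%: (168 − 136.08 = 31.92→32, 255 − 206.55 = 48.45→48, 140 − 113.4 = 26.6→27) → #20301B

#85C96F, #6CA35A, #59874A, #568247, #20301B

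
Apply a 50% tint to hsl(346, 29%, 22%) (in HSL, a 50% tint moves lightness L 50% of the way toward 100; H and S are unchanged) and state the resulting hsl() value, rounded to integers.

hsl(346, 29%, 61%)

L moves 50% from 22 toward 100: 22 + 39 = 61 → 61.
H and S are unchanged.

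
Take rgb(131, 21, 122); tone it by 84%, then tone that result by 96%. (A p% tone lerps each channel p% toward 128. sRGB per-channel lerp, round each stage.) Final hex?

An 84% tone moves each channel 84% toward 128:
  R: 131 + 0.84×(128−131) = 131 − 2.52 = 128.48 → 128
  G: 21 + 0.84×(128−21) = 21 + 89.88 = 110.88 → 111
  B: 122 + 0.84×(128−122) = 122 + 5.04 = 127.04 → 127
After the tone: rgb(128, 111, 127) = #806f7f.
Per channel, c → c + 0.96(128 − c):
  R: 128 + 0 = 128 → 128
  G: 111 + 0.96×(128−111) = 111 + 16.32 = 127.32 → 127
  B: 127 + 0.96×(128−127) = 127 + 0.96 = 127.96 → 128
rgb(128, 127, 128) = #807f80.

#807f80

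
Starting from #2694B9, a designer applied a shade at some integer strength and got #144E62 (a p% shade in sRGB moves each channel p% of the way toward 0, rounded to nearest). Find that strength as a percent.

47%

#2694B9 is rgb(38, 148, 185); #144E62 is rgb(20, 78, 98).
On the B channel (widest range): 98 ≈ 185 + (p/100)(0 − 185), so p ≈ 100×(98 − 185)/(0 − 185) = -8700/-185 = 47.03.
p = 47 reproduces all three channels after rounding.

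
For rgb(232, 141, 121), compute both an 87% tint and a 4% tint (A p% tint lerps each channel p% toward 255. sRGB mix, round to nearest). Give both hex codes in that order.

#FCF0EE, #E9927E

87% tint:
  R: 232 + 0.87×(255−232) = 232 + 20.01 = 252.01 → 252
  G: 141 + 99.18 = 240.18 → 240
  B: 121 + 0.87×(255−121) = 121 + 116.58 = 237.58 → 238
  → #FCF0EE
4% tint:
  R: 232 + 0.04×(255−232) = 232 + 0.92 = 232.92 → 233
  G: 141 + 0.04×(255−141) = 141 + 4.56 = 145.56 → 146
  B: 121 + 5.36 = 126.36 → 126
  → #E9927E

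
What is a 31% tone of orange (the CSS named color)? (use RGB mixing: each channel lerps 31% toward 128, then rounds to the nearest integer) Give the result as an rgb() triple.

CSS orange is rgb(255, 165, 0).
Lerp each channel 31% toward 128:
  R: 255 + 0.31×(128−255) = 255 − 39.37 = 215.63 → 216
  G: 165 + 0.31×(128−165) = 165 − 11.47 = 153.53 → 154
  B: 0 + 0.31×(128−0) = 0 + 39.68 = 39.68 → 40

rgb(216, 154, 40)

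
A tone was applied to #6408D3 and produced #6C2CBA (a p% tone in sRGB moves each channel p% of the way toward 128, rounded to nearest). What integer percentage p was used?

30%

#6408D3 is rgb(100, 8, 211); #6C2CBA is rgb(108, 44, 186).
On the G channel (widest range): 44 ≈ 8 + (p/100)(128 − 8), so p ≈ 100×(44 − 8)/(128 − 8) = 3600/120 = 30.00.
p = 30 reproduces all three channels after rounding.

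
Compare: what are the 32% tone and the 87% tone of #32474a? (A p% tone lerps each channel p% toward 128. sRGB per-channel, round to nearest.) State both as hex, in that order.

#32474a is rgb(50, 71, 74).
32% tone:
  R: 50 + 24.96 = 74.96 → 75
  G: 71 + 0.32×(128−71) = 71 + 18.24 = 89.24 → 89
  B: 74 + 0.32×(128−74) = 74 + 17.28 = 91.28 → 91
  → #4b595b
87% tone:
  R: 50 + 0.87×(128−50) = 50 + 67.86 = 117.86 → 118
  G: 71 + 0.87×(128−71) = 71 + 49.59 = 120.59 → 121
  B: 74 + 46.98 = 120.98 → 121
  → #767979

#4b595b, #767979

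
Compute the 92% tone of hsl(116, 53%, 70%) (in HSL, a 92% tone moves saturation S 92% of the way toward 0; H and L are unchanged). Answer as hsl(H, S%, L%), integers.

hsl(116, 4%, 70%)

S moves 92% from 53 toward 0: 53 − 48.76 = 4.24 → 4.
H and L are unchanged.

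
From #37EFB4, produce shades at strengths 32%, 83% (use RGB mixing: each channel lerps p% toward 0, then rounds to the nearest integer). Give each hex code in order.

#25A37A, #09291F

#37EFB4 is rgb(55, 239, 180).
32%: (55 − 17.6 = 37.4→37, 239 − 76.48 = 162.52→163, 180 − 57.6 = 122.4→122) → #25A37A
83%: (55 − 45.65 = 9.35→9, 239 − 198.37 = 40.63→41, 180 − 149.4 = 30.6→31) → #09291F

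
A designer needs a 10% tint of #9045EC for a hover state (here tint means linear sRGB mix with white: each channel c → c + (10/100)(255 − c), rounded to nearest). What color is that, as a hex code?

#9045EC is rgb(144, 69, 236).
Per channel, c → c + 0.1(255 − c):
  R: 144 + 0.1×(255−144) = 144 + 11.1 = 155.1 → 155
  G: 69 + 18.6 = 87.6 → 88
  B: 236 + 0.1×(255−236) = 236 + 1.9 = 237.9 → 238
rgb(155, 88, 238) = #9B58EE.

#9B58EE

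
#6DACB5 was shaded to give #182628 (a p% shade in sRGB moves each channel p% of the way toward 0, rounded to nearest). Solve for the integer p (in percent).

#6DACB5 is rgb(109, 172, 181); #182628 is rgb(24, 38, 40).
On the B channel (widest range): 40 ≈ 181 + (p/100)(0 − 181), so p ≈ 100×(40 − 181)/(0 − 181) = -14100/-181 = 77.90.
p = 78 reproduces all three channels after rounding.

78%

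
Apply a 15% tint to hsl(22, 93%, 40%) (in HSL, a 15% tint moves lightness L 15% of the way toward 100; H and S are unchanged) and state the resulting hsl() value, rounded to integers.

hsl(22, 93%, 49%)

L moves 15% from 40 toward 100: 40 + 9 = 49 → 49.
H and S are unchanged.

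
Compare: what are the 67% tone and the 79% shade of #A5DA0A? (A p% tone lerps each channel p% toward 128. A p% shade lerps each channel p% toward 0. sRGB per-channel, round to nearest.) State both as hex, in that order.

#A5DA0A is rgb(165, 218, 10).
67% tone:
  R: 165 + 0.67×(128−165) = 165 − 24.79 = 140.21 → 140
  G: 218 + 0.67×(128−218) = 218 − 60.3 = 157.7 → 158
  B: 10 + 79.06 = 89.06 → 89
  → #8C9E59
79% shade:
  R: 165 + 0.79×(0−165) = 165 − 130.35 = 34.65 → 35
  G: 218 + 0.79×(0−218) = 218 − 172.22 = 45.78 → 46
  B: 10 − 7.9 = 2.1 → 2
  → #232E02

#8C9E59, #232E02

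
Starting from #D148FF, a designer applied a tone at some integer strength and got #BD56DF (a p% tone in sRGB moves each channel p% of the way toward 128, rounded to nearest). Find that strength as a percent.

#D148FF is rgb(209, 72, 255); #BD56DF is rgb(189, 86, 223).
On the B channel (widest range): 223 ≈ 255 + (p/100)(128 − 255), so p ≈ 100×(223 − 255)/(128 − 255) = -3200/-127 = 25.20.
p = 25 reproduces all three channels after rounding.

25%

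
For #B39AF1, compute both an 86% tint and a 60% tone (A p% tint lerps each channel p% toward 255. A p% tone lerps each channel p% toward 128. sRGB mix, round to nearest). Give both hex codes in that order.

#F4F1FD, #948AAD

#B39AF1 is rgb(179, 154, 241).
86% tint:
  R: 179 + 65.36 = 244.36 → 244
  G: 154 + 0.86×(255−154) = 154 + 86.86 = 240.86 → 241
  B: 241 + 0.86×(255−241) = 241 + 12.04 = 253.04 → 253
  → #F4F1FD
60% tone:
  R: 179 + 0.6×(128−179) = 179 − 30.6 = 148.4 → 148
  G: 154 − 15.6 = 138.4 → 138
  B: 241 + 0.6×(128−241) = 241 − 67.8 = 173.2 → 173
  → #948AAD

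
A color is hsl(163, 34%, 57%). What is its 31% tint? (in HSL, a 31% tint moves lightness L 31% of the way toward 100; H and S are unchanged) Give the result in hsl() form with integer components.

L moves 31% from 57 toward 100: 57 + 13.33 = 70.33 → 70.
H and S are unchanged.

hsl(163, 34%, 70%)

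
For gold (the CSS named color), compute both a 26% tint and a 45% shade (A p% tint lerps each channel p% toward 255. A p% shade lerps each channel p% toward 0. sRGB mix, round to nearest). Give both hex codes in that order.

#FFE142, #8C7600

CSS gold is rgb(255, 215, 0).
26% tint:
  R: 255 + 0 = 255 → 255
  G: 215 + 0.26×(255−215) = 215 + 10.4 = 225.4 → 225
  B: 0 + 0.26×(255−0) = 0 + 66.3 = 66.3 → 66
  → #FFE142
45% shade:
  R: 255 − 114.75 = 140.25 → 140
  G: 215 + 0.45×(0−215) = 215 − 96.75 = 118.25 → 118
  B: 0 + 0.45×(0−0) = 0 + 0 = 0 → 0
  → #8C7600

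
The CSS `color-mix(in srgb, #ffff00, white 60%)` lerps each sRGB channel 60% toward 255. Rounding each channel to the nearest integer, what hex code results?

#ffff00 is rgb(255, 255, 0).
Lerp each channel 60% toward 255:
  R: 255 + 0.6×(255−255) = 255 + 0 = 255 → 255
  G: 255 + 0 = 255 → 255
  B: 0 + 0.6×(255−0) = 0 + 153 = 153 → 153
rgb(255, 255, 153) = #ffff99.

#ffff99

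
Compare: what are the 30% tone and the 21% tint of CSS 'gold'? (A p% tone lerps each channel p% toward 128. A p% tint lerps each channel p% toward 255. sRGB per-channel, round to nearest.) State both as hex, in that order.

#d9bd26, #ffdf36

CSS gold is rgb(255, 215, 0).
30% tone:
  R: 255 − 38.1 = 216.9 → 217
  G: 215 − 26.1 = 188.9 → 189
  B: 0 + 0.3×(128−0) = 0 + 38.4 = 38.4 → 38
  → #d9bd26
21% tint:
  R: 255 + 0 = 255 → 255
  G: 215 + 0.21×(255−215) = 215 + 8.4 = 223.4 → 223
  B: 0 + 0.21×(255−0) = 0 + 53.55 = 53.55 → 54
  → #ffdf36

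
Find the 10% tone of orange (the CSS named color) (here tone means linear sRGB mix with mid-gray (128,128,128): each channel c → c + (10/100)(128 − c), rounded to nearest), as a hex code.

CSS orange is rgb(255, 165, 0).
A 10% tone moves each channel 10% toward 128:
  R: 255 − 12.7 = 242.3 → 242
  G: 165 − 3.7 = 161.3 → 161
  B: 0 + 12.8 = 12.8 → 13
rgb(242, 161, 13) = #F2A10D.

#F2A10D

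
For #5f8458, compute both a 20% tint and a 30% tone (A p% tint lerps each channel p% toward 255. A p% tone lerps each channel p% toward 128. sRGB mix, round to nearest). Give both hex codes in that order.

#5f8458 is rgb(95, 132, 88).
20% tint:
  R: 95 + 0.2×(255−95) = 95 + 32 = 127 → 127
  G: 132 + 0.2×(255−132) = 132 + 24.6 = 156.6 → 157
  B: 88 + 33.4 = 121.4 → 121
  → #7f9d79
30% tone:
  R: 95 + 0.3×(128−95) = 95 + 9.9 = 104.9 → 105
  G: 132 − 1.2 = 130.8 → 131
  B: 88 + 12 = 100 → 100
  → #698364

#7f9d79, #698364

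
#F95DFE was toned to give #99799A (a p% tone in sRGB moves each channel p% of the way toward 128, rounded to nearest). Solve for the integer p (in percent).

#F95DFE is rgb(249, 93, 254); #99799A is rgb(153, 121, 154).
On the B channel (widest range): 154 ≈ 254 + (p/100)(128 − 254), so p ≈ 100×(154 − 254)/(128 − 254) = -10000/-126 = 79.37.
p = 79 reproduces all three channels after rounding.

79%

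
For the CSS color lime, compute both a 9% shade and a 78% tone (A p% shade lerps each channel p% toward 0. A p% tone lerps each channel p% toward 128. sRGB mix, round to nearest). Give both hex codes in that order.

CSS lime is rgb(0, 255, 0).
9% shade:
  R: 0 + 0.09×(0−0) = 0 + 0 = 0 → 0
  G: 255 + 0.09×(0−255) = 255 − 22.95 = 232.05 → 232
  B: 0 + 0.09×(0−0) = 0 + 0 = 0 → 0
  → #00e800
78% tone:
  R: 0 + 0.78×(128−0) = 0 + 99.84 = 99.84 → 100
  G: 255 + 0.78×(128−255) = 255 − 99.06 = 155.94 → 156
  B: 0 + 99.84 = 99.84 → 100
  → #649c64

#00e800, #649c64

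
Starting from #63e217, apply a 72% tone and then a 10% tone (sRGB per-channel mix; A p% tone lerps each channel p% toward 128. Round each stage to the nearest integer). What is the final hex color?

#63e217 is rgb(99, 226, 23).
A 72% tone moves each channel 72% toward 128:
  R: 99 + 0.72×(128−99) = 99 + 20.88 = 119.88 → 120
  G: 226 − 70.56 = 155.44 → 155
  B: 23 + 0.72×(128−23) = 23 + 75.6 = 98.6 → 99
After the tone: rgb(120, 155, 99) = #789b63.
Lerp each channel 10% toward 128:
  R: 120 + 0.1×(128−120) = 120 + 0.8 = 120.8 → 121
  G: 155 + 0.1×(128−155) = 155 − 2.7 = 152.3 → 152
  B: 99 + 0.1×(128−99) = 99 + 2.9 = 101.9 → 102
rgb(121, 152, 102) = #799866.

#799866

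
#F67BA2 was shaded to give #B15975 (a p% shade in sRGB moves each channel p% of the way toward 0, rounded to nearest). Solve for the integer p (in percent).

28%

#F67BA2 is rgb(246, 123, 162); #B15975 is rgb(177, 89, 117).
On the R channel (widest range): 177 ≈ 246 + (p/100)(0 − 246), so p ≈ 100×(177 − 246)/(0 − 246) = -6900/-246 = 28.05.
p = 28 reproduces all three channels after rounding.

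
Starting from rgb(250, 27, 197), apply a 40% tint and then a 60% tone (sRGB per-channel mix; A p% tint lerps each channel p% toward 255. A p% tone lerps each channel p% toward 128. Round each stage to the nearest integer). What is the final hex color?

A 40% tint moves each channel 40% toward 255:
  R: 250 + 2 = 252 → 252
  G: 27 + 0.4×(255−27) = 27 + 91.2 = 118.2 → 118
  B: 197 + 0.4×(255−197) = 197 + 23.2 = 220.2 → 220
After the tint: rgb(252, 118, 220) = #FC76DC.
Lerp each channel 60% toward 128:
  R: 252 + 0.6×(128−252) = 252 − 74.4 = 177.6 → 178
  G: 118 + 6 = 124 → 124
  B: 220 + 0.6×(128−220) = 220 − 55.2 = 164.8 → 165
rgb(178, 124, 165) = #B27CA5.

#B27CA5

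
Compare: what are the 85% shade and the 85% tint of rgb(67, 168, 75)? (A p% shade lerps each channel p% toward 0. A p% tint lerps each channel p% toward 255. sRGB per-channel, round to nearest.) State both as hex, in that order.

85% shade:
  R: 67 − 56.95 = 10.05 → 10
  G: 168 + 0.85×(0−168) = 168 − 142.8 = 25.2 → 25
  B: 75 + 0.85×(0−75) = 75 − 63.75 = 11.25 → 11
  → #0A190B
85% tint:
  R: 67 + 159.8 = 226.8 → 227
  G: 168 + 0.85×(255−168) = 168 + 73.95 = 241.95 → 242
  B: 75 + 153 = 228 → 228
  → #E3F2E4

#0A190B, #E3F2E4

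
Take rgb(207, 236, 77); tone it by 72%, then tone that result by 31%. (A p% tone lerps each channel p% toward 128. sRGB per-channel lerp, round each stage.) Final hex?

Lerp each channel 72% toward 128:
  R: 207 − 56.88 = 150.12 → 150
  G: 236 + 0.72×(128−236) = 236 − 77.76 = 158.24 → 158
  B: 77 + 0.72×(128−77) = 77 + 36.72 = 113.72 → 114
After the tone: rgb(150, 158, 114) = #969E72.
Per channel, c → c + 0.31(128 − c):
  R: 150 + 0.31×(128−150) = 150 − 6.82 = 143.18 → 143
  G: 158 − 9.3 = 148.7 → 149
  B: 114 + 4.34 = 118.34 → 118
rgb(143, 149, 118) = #8F9576.

#8F9576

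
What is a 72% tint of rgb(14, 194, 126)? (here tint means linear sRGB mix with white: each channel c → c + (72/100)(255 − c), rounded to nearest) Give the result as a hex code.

A 72% tint moves each channel 72% toward 255:
  R: 14 + 173.52 = 187.52 → 188
  G: 194 + 43.92 = 237.92 → 238
  B: 126 + 92.88 = 218.88 → 219
rgb(188, 238, 219) = #BCEEDB.

#BCEEDB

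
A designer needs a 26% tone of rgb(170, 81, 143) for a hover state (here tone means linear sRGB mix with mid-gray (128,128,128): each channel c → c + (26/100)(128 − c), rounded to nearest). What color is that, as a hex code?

#9F5D8B

Per channel, c → c + 0.26(128 − c):
  R: 170 + 0.26×(128−170) = 170 − 10.92 = 159.08 → 159
  G: 81 + 12.22 = 93.22 → 93
  B: 143 + 0.26×(128−143) = 143 − 3.9 = 139.1 → 139
rgb(159, 93, 139) = #9F5D8B.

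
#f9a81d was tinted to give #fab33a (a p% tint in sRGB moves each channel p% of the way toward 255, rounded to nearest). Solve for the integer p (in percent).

#f9a81d is rgb(249, 168, 29); #fab33a is rgb(250, 179, 58).
On the B channel (widest range): 58 ≈ 29 + (p/100)(255 − 29), so p ≈ 100×(58 − 29)/(255 − 29) = 2900/226 = 12.83.
p = 13 reproduces all three channels after rounding.

13%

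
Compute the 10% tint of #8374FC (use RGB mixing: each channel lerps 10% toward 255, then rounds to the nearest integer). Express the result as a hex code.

#8F82FC

#8374FC is rgb(131, 116, 252).
Lerp each channel 10% toward 255:
  R: 131 + 0.1×(255−131) = 131 + 12.4 = 143.4 → 143
  G: 116 + 13.9 = 129.9 → 130
  B: 252 + 0.3 = 252.3 → 252
rgb(143, 130, 252) = #8F82FC.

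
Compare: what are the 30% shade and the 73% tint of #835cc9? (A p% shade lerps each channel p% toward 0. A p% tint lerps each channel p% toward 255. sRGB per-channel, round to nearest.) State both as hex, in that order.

#835cc9 is rgb(131, 92, 201).
30% shade:
  R: 131 − 39.3 = 91.7 → 92
  G: 92 − 27.6 = 64.4 → 64
  B: 201 + 0.3×(0−201) = 201 − 60.3 = 140.7 → 141
  → #5c408d
73% tint:
  R: 131 + 0.73×(255−131) = 131 + 90.52 = 221.52 → 222
  G: 92 + 118.99 = 210.99 → 211
  B: 201 + 39.42 = 240.42 → 240
  → #ded3f0

#5c408d, #ded3f0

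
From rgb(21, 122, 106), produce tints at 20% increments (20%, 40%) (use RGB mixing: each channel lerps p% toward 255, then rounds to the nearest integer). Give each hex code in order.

20%: (21 + 46.8 = 67.8→68, 122 + 26.6 = 148.6→149, 106 + 29.8 = 135.8→136) → #449588
40%: (21 + 93.6 = 114.6→115, 122 + 53.2 = 175.2→175, 106 + 59.6 = 165.6→166) → #73afa6

#449588, #73afa6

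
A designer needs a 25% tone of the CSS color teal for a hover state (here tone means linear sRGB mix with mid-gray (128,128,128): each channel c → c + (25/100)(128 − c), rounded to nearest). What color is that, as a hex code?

#208080

CSS teal is rgb(0, 128, 128).
A 25% tone moves each channel 25% toward 128:
  R: 0 + 0.25×(128−0) = 0 + 32 = 32 → 32
  G: 128 + 0.25×(128−128) = 128 + 0 = 128 → 128
  B: 128 + 0 = 128 → 128
rgb(32, 128, 128) = #208080.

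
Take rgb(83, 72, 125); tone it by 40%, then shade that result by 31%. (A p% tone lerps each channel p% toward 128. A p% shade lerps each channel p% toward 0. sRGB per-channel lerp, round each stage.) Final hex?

A 40% tone moves each channel 40% toward 128:
  R: 83 + 0.4×(128−83) = 83 + 18 = 101 → 101
  G: 72 + 0.4×(128−72) = 72 + 22.4 = 94.4 → 94
  B: 125 + 0.4×(128−125) = 125 + 1.2 = 126.2 → 126
After the tone: rgb(101, 94, 126) = #655e7e.
Per channel, c → c + 0.31(0 − c):
  R: 101 + 0.31×(0−101) = 101 − 31.31 = 69.69 → 70
  G: 94 + 0.31×(0−94) = 94 − 29.14 = 64.86 → 65
  B: 126 + 0.31×(0−126) = 126 − 39.06 = 86.94 → 87
rgb(70, 65, 87) = #464157.

#464157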